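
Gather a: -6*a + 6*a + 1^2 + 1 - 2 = 0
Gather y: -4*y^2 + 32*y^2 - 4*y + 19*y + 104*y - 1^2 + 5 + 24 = 28*y^2 + 119*y + 28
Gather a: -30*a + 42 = 42 - 30*a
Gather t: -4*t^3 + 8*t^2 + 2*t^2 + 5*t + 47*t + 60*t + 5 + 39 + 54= -4*t^3 + 10*t^2 + 112*t + 98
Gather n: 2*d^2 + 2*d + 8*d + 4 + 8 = 2*d^2 + 10*d + 12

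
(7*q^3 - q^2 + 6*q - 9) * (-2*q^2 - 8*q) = -14*q^5 - 54*q^4 - 4*q^3 - 30*q^2 + 72*q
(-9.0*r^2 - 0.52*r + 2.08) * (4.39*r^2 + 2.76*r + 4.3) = -39.51*r^4 - 27.1228*r^3 - 31.004*r^2 + 3.5048*r + 8.944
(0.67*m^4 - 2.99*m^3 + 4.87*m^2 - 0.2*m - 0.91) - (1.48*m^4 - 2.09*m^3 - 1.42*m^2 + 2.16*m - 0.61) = -0.81*m^4 - 0.9*m^3 + 6.29*m^2 - 2.36*m - 0.3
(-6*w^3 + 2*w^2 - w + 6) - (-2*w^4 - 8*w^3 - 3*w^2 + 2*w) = 2*w^4 + 2*w^3 + 5*w^2 - 3*w + 6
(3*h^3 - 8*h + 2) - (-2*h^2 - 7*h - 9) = 3*h^3 + 2*h^2 - h + 11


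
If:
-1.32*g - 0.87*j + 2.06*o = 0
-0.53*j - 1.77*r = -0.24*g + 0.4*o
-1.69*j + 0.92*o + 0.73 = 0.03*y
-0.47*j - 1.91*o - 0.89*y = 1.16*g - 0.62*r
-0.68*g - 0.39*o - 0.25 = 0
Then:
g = -0.34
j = 0.40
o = -0.05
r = -0.16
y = 0.23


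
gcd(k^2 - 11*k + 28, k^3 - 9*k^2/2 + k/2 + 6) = k - 4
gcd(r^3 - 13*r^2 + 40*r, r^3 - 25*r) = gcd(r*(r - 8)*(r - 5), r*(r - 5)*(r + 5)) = r^2 - 5*r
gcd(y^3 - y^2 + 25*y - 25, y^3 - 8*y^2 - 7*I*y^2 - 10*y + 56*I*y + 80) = y - 5*I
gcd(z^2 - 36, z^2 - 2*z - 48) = z + 6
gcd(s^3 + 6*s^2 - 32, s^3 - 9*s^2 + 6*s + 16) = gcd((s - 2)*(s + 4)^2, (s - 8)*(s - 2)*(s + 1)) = s - 2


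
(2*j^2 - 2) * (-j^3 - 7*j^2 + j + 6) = -2*j^5 - 14*j^4 + 4*j^3 + 26*j^2 - 2*j - 12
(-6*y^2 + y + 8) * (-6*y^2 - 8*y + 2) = 36*y^4 + 42*y^3 - 68*y^2 - 62*y + 16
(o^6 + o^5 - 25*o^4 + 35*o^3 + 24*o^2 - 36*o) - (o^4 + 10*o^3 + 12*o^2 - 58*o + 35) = o^6 + o^5 - 26*o^4 + 25*o^3 + 12*o^2 + 22*o - 35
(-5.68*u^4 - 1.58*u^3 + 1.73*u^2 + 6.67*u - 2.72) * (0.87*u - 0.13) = -4.9416*u^5 - 0.6362*u^4 + 1.7105*u^3 + 5.578*u^2 - 3.2335*u + 0.3536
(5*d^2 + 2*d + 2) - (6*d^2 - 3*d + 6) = -d^2 + 5*d - 4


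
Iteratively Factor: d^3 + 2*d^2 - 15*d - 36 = (d + 3)*(d^2 - d - 12) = (d - 4)*(d + 3)*(d + 3)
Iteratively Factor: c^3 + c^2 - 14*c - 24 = (c + 3)*(c^2 - 2*c - 8) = (c - 4)*(c + 3)*(c + 2)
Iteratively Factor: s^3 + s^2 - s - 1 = (s + 1)*(s^2 - 1) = (s + 1)^2*(s - 1)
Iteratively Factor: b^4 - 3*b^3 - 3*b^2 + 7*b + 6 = (b - 3)*(b^3 - 3*b - 2) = (b - 3)*(b - 2)*(b^2 + 2*b + 1) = (b - 3)*(b - 2)*(b + 1)*(b + 1)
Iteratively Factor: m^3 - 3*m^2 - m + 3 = (m - 3)*(m^2 - 1) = (m - 3)*(m - 1)*(m + 1)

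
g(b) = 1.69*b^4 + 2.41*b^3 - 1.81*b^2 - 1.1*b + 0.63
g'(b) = 6.76*b^3 + 7.23*b^2 - 3.62*b - 1.1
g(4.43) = 820.64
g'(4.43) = 712.45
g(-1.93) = 2.13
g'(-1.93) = -15.78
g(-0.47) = 0.58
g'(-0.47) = 1.50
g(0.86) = 0.80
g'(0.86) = 5.43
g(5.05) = 1358.43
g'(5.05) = 1035.61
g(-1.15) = -1.21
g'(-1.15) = 2.34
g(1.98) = 36.04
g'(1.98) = 72.55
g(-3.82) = 203.94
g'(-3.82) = -258.59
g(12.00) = 38935.11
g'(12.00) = 12677.86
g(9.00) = 12689.10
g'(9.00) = 5479.99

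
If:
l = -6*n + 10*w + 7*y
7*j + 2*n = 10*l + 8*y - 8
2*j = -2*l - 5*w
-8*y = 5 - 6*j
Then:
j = 4*y/3 + 5/6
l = 17*y/105 + 229/210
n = y/7 - 41/28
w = -314*y/525 - 404/525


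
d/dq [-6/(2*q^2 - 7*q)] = 6*(4*q - 7)/(q^2*(2*q - 7)^2)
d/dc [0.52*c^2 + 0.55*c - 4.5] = 1.04*c + 0.55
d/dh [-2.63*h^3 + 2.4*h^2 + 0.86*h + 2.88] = -7.89*h^2 + 4.8*h + 0.86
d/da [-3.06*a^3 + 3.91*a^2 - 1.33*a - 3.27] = -9.18*a^2 + 7.82*a - 1.33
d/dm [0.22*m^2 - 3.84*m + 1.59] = 0.44*m - 3.84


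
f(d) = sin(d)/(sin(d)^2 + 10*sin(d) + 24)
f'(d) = (-2*sin(d)*cos(d) - 10*cos(d))*sin(d)/(sin(d)^2 + 10*sin(d) + 24)^2 + cos(d)/(sin(d)^2 + 10*sin(d) + 24) = (cos(d)^2 + 23)*cos(d)/((sin(d) + 4)^2*(sin(d) + 6)^2)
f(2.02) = 0.03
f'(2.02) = -0.01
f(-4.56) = 0.03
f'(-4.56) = -0.00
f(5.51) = -0.04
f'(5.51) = 0.05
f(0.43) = 0.01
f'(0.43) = 0.03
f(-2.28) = -0.04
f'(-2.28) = -0.05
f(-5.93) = 0.01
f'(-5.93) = 0.03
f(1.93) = 0.03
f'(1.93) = -0.01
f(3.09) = 0.00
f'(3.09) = -0.04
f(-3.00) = -0.00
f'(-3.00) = -0.05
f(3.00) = 0.01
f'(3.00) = -0.04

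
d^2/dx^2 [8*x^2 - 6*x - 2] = 16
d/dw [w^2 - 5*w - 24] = 2*w - 5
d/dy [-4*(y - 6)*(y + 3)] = 12 - 8*y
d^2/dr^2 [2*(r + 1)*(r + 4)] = 4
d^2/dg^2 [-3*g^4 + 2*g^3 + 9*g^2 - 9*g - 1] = -36*g^2 + 12*g + 18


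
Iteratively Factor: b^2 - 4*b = (b - 4)*(b)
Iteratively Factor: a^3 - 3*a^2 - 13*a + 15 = (a + 3)*(a^2 - 6*a + 5) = (a - 5)*(a + 3)*(a - 1)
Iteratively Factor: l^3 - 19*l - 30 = (l + 2)*(l^2 - 2*l - 15) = (l - 5)*(l + 2)*(l + 3)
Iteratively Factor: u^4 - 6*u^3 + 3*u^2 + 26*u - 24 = (u + 2)*(u^3 - 8*u^2 + 19*u - 12) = (u - 3)*(u + 2)*(u^2 - 5*u + 4) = (u - 3)*(u - 1)*(u + 2)*(u - 4)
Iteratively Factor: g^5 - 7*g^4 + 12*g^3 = (g)*(g^4 - 7*g^3 + 12*g^2) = g*(g - 3)*(g^3 - 4*g^2) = g^2*(g - 3)*(g^2 - 4*g) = g^3*(g - 3)*(g - 4)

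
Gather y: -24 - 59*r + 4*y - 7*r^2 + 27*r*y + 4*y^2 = -7*r^2 - 59*r + 4*y^2 + y*(27*r + 4) - 24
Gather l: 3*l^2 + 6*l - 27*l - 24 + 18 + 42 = 3*l^2 - 21*l + 36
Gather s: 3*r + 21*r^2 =21*r^2 + 3*r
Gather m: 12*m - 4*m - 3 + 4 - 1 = 8*m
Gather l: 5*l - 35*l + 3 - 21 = -30*l - 18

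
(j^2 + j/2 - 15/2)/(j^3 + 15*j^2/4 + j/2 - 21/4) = 2*(2*j - 5)/(4*j^2 + 3*j - 7)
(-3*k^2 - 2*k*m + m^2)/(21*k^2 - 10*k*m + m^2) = (-k - m)/(7*k - m)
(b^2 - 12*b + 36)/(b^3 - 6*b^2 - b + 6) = (b - 6)/(b^2 - 1)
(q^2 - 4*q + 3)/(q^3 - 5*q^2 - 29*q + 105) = (q - 1)/(q^2 - 2*q - 35)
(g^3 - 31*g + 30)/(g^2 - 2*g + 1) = (g^2 + g - 30)/(g - 1)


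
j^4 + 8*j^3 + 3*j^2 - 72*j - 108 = (j - 3)*(j + 2)*(j + 3)*(j + 6)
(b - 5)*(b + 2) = b^2 - 3*b - 10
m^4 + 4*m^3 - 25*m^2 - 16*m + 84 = (m - 3)*(m - 2)*(m + 2)*(m + 7)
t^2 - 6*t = t*(t - 6)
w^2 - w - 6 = (w - 3)*(w + 2)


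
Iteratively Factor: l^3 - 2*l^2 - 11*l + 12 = (l - 1)*(l^2 - l - 12) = (l - 1)*(l + 3)*(l - 4)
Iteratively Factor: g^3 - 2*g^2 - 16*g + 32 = (g + 4)*(g^2 - 6*g + 8) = (g - 2)*(g + 4)*(g - 4)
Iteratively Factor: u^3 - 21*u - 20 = (u + 1)*(u^2 - u - 20) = (u + 1)*(u + 4)*(u - 5)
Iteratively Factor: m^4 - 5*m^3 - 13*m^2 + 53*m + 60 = (m + 1)*(m^3 - 6*m^2 - 7*m + 60) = (m - 4)*(m + 1)*(m^2 - 2*m - 15) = (m - 4)*(m + 1)*(m + 3)*(m - 5)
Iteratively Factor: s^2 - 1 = (s - 1)*(s + 1)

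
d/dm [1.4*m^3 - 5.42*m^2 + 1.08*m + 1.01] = 4.2*m^2 - 10.84*m + 1.08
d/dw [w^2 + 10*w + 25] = 2*w + 10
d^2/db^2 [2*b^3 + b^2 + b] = 12*b + 2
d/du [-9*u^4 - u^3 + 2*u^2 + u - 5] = -36*u^3 - 3*u^2 + 4*u + 1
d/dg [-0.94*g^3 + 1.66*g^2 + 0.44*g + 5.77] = -2.82*g^2 + 3.32*g + 0.44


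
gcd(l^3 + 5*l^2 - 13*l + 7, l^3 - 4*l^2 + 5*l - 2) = l^2 - 2*l + 1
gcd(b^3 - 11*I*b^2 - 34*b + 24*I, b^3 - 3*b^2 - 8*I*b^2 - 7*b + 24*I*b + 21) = b - I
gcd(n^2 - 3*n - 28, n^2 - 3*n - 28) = n^2 - 3*n - 28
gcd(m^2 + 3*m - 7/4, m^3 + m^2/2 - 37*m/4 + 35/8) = m^2 + 3*m - 7/4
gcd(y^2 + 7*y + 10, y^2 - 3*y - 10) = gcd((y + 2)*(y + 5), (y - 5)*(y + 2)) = y + 2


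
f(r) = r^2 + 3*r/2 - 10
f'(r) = 2*r + 3/2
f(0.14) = -9.77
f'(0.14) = 1.78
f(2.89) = 2.69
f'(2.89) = 7.28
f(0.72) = -8.40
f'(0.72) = 2.94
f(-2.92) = -5.85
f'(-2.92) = -4.34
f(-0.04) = -10.06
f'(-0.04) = 1.42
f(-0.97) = -10.51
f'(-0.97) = -0.44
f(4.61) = 18.17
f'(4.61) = 10.72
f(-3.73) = -1.68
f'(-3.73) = -5.96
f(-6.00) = 17.00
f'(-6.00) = -10.50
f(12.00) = 152.00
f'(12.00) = 25.50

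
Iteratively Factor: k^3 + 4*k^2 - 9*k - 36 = (k + 4)*(k^2 - 9) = (k - 3)*(k + 4)*(k + 3)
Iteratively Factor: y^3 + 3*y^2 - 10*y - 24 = (y + 2)*(y^2 + y - 12) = (y + 2)*(y + 4)*(y - 3)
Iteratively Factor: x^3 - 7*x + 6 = (x - 2)*(x^2 + 2*x - 3) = (x - 2)*(x + 3)*(x - 1)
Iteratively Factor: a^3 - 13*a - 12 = (a + 1)*(a^2 - a - 12) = (a - 4)*(a + 1)*(a + 3)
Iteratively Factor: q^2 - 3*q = (q)*(q - 3)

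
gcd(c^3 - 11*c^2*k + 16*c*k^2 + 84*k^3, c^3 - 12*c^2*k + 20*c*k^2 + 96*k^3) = c^2 - 4*c*k - 12*k^2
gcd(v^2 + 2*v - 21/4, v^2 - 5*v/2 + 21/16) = 1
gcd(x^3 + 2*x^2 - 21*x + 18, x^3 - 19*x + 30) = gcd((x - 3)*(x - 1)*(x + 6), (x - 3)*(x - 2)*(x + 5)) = x - 3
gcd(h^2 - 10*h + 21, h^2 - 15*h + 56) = h - 7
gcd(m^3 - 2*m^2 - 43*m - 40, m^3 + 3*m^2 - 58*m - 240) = m^2 - 3*m - 40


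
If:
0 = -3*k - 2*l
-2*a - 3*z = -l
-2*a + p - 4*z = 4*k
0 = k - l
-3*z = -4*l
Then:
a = 0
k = 0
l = 0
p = 0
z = 0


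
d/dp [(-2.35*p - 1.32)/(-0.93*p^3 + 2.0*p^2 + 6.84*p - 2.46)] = (-4.371*p^3 + 1.0172*p^2 + 5.28*p + 14.8098)/(0.8649*p^6 - 3.72*p^5 - 8.7224*p^4 + 31.9356*p^3 + 36.9456*p^2 - 33.6528*p + 6.0516)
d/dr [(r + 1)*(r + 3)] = 2*r + 4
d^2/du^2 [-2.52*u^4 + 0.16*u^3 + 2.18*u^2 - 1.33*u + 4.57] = -30.24*u^2 + 0.96*u + 4.36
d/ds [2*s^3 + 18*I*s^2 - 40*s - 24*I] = 6*s^2 + 36*I*s - 40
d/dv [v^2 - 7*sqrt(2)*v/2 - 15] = 2*v - 7*sqrt(2)/2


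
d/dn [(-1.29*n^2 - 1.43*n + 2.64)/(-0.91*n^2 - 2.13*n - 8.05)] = (1.4464*n^2 + 25.5738*n + 17.1347)/(0.8281*n^4 + 3.8766*n^3 + 19.1879*n^2 + 34.293*n + 64.8025)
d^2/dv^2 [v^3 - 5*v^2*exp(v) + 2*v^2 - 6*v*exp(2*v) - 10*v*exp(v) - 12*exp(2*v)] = -5*v^2*exp(v) - 24*v*exp(2*v) - 30*v*exp(v) + 6*v - 72*exp(2*v) - 30*exp(v) + 4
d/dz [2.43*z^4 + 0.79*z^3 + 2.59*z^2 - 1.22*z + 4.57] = 9.72*z^3 + 2.37*z^2 + 5.18*z - 1.22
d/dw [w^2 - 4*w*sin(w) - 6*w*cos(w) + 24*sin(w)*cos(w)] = 6*w*sin(w) - 4*w*cos(w) + 2*w - 4*sin(w) - 6*cos(w) + 24*cos(2*w)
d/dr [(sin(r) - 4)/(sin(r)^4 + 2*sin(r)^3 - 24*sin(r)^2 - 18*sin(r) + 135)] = 3*(-sin(r)^3 + sin(r)^2 + 19*sin(r) - 7)*cos(r)/((sin(r) - 3)^3*(sin(r) + 3)^2*(sin(r) + 5)^2)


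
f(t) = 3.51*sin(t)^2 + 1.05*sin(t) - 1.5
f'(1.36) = 1.66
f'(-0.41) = -1.60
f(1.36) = 2.88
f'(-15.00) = 2.67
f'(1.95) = -2.80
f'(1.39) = 1.43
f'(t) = 7.02*sin(t)*cos(t) + 1.05*cos(t) = (7.02*sin(t) + 1.05)*cos(t)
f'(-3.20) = -1.46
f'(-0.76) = -2.74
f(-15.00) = -0.70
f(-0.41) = -1.36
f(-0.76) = -0.56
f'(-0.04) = 0.77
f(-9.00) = -1.34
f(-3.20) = -1.43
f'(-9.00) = 1.68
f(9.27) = -1.25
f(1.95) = 2.50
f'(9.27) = -2.11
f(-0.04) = -1.54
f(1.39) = 2.93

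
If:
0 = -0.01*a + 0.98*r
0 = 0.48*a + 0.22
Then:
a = -0.46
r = -0.00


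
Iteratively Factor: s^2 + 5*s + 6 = (s + 3)*(s + 2)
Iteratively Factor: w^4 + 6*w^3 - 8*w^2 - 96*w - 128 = (w + 4)*(w^3 + 2*w^2 - 16*w - 32) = (w + 4)^2*(w^2 - 2*w - 8) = (w + 2)*(w + 4)^2*(w - 4)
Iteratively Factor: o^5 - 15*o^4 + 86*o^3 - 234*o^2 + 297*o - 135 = (o - 3)*(o^4 - 12*o^3 + 50*o^2 - 84*o + 45) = (o - 5)*(o - 3)*(o^3 - 7*o^2 + 15*o - 9) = (o - 5)*(o - 3)*(o - 1)*(o^2 - 6*o + 9) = (o - 5)*(o - 3)^2*(o - 1)*(o - 3)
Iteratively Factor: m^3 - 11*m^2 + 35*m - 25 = (m - 5)*(m^2 - 6*m + 5) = (m - 5)^2*(m - 1)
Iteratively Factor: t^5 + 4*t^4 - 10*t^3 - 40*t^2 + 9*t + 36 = (t + 1)*(t^4 + 3*t^3 - 13*t^2 - 27*t + 36) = (t - 3)*(t + 1)*(t^3 + 6*t^2 + 5*t - 12) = (t - 3)*(t + 1)*(t + 4)*(t^2 + 2*t - 3) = (t - 3)*(t - 1)*(t + 1)*(t + 4)*(t + 3)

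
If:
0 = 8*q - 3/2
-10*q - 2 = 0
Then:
No Solution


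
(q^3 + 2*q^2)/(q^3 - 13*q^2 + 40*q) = q*(q + 2)/(q^2 - 13*q + 40)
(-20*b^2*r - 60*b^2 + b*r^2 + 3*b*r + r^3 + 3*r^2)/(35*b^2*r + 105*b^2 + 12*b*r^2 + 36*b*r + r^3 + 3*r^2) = (-4*b + r)/(7*b + r)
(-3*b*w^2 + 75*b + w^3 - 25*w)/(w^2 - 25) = -3*b + w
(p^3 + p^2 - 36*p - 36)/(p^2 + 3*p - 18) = (p^2 - 5*p - 6)/(p - 3)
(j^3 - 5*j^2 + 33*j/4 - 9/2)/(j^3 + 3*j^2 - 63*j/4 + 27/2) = (j - 2)/(j + 6)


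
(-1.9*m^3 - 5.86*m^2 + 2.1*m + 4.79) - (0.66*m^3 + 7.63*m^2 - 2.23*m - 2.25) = -2.56*m^3 - 13.49*m^2 + 4.33*m + 7.04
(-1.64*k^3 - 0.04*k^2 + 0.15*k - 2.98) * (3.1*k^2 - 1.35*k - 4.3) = -5.084*k^5 + 2.09*k^4 + 7.571*k^3 - 9.2685*k^2 + 3.378*k + 12.814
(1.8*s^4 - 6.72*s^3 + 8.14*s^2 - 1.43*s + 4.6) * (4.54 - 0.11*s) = -0.198*s^5 + 8.9112*s^4 - 31.4042*s^3 + 37.1129*s^2 - 6.9982*s + 20.884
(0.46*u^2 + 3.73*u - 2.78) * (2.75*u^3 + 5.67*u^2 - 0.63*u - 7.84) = 1.265*u^5 + 12.8657*u^4 + 13.2143*u^3 - 21.7189*u^2 - 27.4918*u + 21.7952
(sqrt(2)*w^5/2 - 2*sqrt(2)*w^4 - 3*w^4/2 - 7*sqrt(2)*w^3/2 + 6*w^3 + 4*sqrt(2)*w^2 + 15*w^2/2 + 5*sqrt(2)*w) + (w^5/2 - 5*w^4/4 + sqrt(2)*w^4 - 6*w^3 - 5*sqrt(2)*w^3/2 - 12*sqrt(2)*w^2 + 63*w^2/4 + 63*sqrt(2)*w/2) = w^5/2 + sqrt(2)*w^5/2 - 11*w^4/4 - sqrt(2)*w^4 - 6*sqrt(2)*w^3 - 8*sqrt(2)*w^2 + 93*w^2/4 + 73*sqrt(2)*w/2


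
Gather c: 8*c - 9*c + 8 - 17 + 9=-c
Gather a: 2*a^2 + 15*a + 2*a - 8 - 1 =2*a^2 + 17*a - 9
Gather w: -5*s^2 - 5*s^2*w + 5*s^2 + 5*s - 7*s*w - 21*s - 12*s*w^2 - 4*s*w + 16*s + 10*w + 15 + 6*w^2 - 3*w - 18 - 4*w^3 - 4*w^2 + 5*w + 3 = -4*w^3 + w^2*(2 - 12*s) + w*(-5*s^2 - 11*s + 12)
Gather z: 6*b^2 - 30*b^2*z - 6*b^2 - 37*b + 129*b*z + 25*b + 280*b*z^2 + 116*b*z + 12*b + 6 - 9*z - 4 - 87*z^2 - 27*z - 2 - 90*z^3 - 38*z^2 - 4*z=-90*z^3 + z^2*(280*b - 125) + z*(-30*b^2 + 245*b - 40)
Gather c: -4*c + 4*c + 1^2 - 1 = 0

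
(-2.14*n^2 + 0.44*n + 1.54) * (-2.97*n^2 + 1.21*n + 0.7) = 6.3558*n^4 - 3.8962*n^3 - 5.5394*n^2 + 2.1714*n + 1.078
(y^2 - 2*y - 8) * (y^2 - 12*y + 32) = y^4 - 14*y^3 + 48*y^2 + 32*y - 256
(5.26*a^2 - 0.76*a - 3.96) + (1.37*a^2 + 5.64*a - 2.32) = 6.63*a^2 + 4.88*a - 6.28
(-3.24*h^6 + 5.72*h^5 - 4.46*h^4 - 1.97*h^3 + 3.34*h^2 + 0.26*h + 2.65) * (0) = 0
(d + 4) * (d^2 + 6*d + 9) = d^3 + 10*d^2 + 33*d + 36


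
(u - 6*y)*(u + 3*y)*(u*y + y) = u^3*y - 3*u^2*y^2 + u^2*y - 18*u*y^3 - 3*u*y^2 - 18*y^3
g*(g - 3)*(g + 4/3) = g^3 - 5*g^2/3 - 4*g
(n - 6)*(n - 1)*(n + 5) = n^3 - 2*n^2 - 29*n + 30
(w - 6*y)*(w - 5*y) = w^2 - 11*w*y + 30*y^2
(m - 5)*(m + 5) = m^2 - 25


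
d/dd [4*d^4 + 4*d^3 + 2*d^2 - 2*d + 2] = 16*d^3 + 12*d^2 + 4*d - 2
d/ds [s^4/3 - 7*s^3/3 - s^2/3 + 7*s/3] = 4*s^3/3 - 7*s^2 - 2*s/3 + 7/3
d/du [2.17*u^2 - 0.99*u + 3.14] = 4.34*u - 0.99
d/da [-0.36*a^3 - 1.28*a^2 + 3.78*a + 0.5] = -1.08*a^2 - 2.56*a + 3.78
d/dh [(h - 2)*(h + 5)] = 2*h + 3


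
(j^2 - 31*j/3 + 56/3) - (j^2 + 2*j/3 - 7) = 77/3 - 11*j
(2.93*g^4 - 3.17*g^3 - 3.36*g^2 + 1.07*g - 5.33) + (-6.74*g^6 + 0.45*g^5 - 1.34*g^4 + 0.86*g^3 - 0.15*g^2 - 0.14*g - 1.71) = -6.74*g^6 + 0.45*g^5 + 1.59*g^4 - 2.31*g^3 - 3.51*g^2 + 0.93*g - 7.04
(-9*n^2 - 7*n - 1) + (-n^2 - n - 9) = -10*n^2 - 8*n - 10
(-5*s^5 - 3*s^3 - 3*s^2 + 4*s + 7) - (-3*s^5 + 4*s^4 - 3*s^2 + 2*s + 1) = -2*s^5 - 4*s^4 - 3*s^3 + 2*s + 6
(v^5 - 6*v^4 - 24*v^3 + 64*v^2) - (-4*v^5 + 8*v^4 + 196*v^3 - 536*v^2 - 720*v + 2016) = 5*v^5 - 14*v^4 - 220*v^3 + 600*v^2 + 720*v - 2016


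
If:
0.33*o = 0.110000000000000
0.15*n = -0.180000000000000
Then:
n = -1.20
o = 0.33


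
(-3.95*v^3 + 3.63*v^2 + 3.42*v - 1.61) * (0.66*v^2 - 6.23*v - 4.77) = -2.607*v^5 + 27.0043*v^4 - 1.5162*v^3 - 39.6843*v^2 - 6.2831*v + 7.6797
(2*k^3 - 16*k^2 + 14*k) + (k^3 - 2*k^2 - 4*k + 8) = 3*k^3 - 18*k^2 + 10*k + 8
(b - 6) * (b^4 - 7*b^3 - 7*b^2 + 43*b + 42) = b^5 - 13*b^4 + 35*b^3 + 85*b^2 - 216*b - 252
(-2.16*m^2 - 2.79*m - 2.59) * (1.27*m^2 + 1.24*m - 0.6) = -2.7432*m^4 - 6.2217*m^3 - 5.4529*m^2 - 1.5376*m + 1.554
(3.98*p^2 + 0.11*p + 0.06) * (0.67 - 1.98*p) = -7.8804*p^3 + 2.4488*p^2 - 0.0451*p + 0.0402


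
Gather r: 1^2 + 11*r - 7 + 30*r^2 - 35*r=30*r^2 - 24*r - 6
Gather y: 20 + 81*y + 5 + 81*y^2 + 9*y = 81*y^2 + 90*y + 25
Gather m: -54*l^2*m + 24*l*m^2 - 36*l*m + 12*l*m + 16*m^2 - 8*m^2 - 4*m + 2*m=m^2*(24*l + 8) + m*(-54*l^2 - 24*l - 2)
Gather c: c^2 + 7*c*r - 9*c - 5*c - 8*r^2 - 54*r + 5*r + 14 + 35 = c^2 + c*(7*r - 14) - 8*r^2 - 49*r + 49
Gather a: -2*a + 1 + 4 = 5 - 2*a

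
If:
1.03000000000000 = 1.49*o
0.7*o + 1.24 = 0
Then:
No Solution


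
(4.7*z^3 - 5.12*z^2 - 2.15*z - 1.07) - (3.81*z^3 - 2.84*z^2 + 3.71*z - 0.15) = 0.89*z^3 - 2.28*z^2 - 5.86*z - 0.92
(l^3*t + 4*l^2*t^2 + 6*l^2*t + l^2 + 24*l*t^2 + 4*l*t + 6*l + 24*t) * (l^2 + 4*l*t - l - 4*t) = l^5*t + 8*l^4*t^2 + 5*l^4*t + l^4 + 16*l^3*t^3 + 40*l^3*t^2 + 2*l^3*t + 5*l^3 + 80*l^2*t^3 - 32*l^2*t^2 + 40*l^2*t - 6*l^2 - 96*l*t^3 + 80*l*t^2 - 48*l*t - 96*t^2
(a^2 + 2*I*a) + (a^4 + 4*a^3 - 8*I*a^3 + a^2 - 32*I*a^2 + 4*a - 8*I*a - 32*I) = a^4 + 4*a^3 - 8*I*a^3 + 2*a^2 - 32*I*a^2 + 4*a - 6*I*a - 32*I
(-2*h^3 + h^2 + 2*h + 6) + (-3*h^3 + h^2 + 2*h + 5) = -5*h^3 + 2*h^2 + 4*h + 11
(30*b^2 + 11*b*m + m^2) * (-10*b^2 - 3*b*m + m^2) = -300*b^4 - 200*b^3*m - 13*b^2*m^2 + 8*b*m^3 + m^4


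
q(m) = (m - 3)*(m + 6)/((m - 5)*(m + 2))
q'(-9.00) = -0.07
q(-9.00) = 0.37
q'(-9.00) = -0.07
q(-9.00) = 0.37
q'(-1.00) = -2.94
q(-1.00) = 3.33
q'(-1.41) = -8.28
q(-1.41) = 5.35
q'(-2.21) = -64.85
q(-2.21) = -13.04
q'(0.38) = -0.65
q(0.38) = 1.52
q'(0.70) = -0.56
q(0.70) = 1.33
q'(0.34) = -0.67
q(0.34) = 1.55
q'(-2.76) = -5.00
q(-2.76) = -3.16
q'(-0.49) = -1.36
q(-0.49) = 2.32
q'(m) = (m - 3)/((m - 5)*(m + 2)) - (m - 3)*(m + 6)/((m - 5)*(m + 2)^2) + (m + 6)/((m - 5)*(m + 2)) - (m - 3)*(m + 6)/((m - 5)^2*(m + 2)) = 2*(-3*m^2 + 8*m - 42)/(m^4 - 6*m^3 - 11*m^2 + 60*m + 100)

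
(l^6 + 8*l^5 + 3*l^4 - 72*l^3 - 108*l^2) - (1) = l^6 + 8*l^5 + 3*l^4 - 72*l^3 - 108*l^2 - 1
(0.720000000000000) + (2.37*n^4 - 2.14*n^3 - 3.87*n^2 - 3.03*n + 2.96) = 2.37*n^4 - 2.14*n^3 - 3.87*n^2 - 3.03*n + 3.68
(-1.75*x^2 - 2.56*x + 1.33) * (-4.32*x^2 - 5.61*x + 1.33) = 7.56*x^4 + 20.8767*x^3 + 6.2885*x^2 - 10.8661*x + 1.7689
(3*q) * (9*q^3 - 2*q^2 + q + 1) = 27*q^4 - 6*q^3 + 3*q^2 + 3*q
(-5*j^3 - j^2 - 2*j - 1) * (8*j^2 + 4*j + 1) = -40*j^5 - 28*j^4 - 25*j^3 - 17*j^2 - 6*j - 1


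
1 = 1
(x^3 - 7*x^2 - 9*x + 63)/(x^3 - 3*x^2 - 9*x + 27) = (x - 7)/(x - 3)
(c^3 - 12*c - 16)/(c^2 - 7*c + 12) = (c^2 + 4*c + 4)/(c - 3)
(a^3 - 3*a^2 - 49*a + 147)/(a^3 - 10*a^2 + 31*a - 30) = (a^2 - 49)/(a^2 - 7*a + 10)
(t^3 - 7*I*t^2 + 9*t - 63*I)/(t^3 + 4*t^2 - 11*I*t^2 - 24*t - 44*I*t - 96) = (t^2 - 4*I*t + 21)/(t^2 + t*(4 - 8*I) - 32*I)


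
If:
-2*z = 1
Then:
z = -1/2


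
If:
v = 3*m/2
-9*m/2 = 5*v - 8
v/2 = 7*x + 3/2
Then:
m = 2/3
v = 1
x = -1/7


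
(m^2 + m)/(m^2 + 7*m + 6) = m/(m + 6)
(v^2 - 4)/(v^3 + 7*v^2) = (v^2 - 4)/(v^2*(v + 7))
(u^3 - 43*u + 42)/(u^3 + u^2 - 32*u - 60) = (u^2 + 6*u - 7)/(u^2 + 7*u + 10)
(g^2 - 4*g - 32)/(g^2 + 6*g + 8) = (g - 8)/(g + 2)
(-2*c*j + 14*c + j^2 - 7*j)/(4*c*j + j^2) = (-2*c*j + 14*c + j^2 - 7*j)/(j*(4*c + j))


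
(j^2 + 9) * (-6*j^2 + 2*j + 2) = -6*j^4 + 2*j^3 - 52*j^2 + 18*j + 18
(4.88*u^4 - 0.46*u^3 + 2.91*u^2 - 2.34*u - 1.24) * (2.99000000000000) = 14.5912*u^4 - 1.3754*u^3 + 8.7009*u^2 - 6.9966*u - 3.7076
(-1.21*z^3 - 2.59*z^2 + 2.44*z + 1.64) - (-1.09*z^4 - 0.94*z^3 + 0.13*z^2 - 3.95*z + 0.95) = 1.09*z^4 - 0.27*z^3 - 2.72*z^2 + 6.39*z + 0.69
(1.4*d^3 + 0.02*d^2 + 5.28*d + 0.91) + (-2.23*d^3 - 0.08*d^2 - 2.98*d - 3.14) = -0.83*d^3 - 0.06*d^2 + 2.3*d - 2.23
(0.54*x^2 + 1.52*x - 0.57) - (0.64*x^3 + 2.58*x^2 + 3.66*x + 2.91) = -0.64*x^3 - 2.04*x^2 - 2.14*x - 3.48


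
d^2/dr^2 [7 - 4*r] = 0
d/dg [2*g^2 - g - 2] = 4*g - 1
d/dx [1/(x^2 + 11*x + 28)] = (-2*x - 11)/(x^2 + 11*x + 28)^2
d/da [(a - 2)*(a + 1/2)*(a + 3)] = 3*a^2 + 3*a - 11/2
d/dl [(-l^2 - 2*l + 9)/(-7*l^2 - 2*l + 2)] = 2*(-6*l^2 + 61*l + 7)/(49*l^4 + 28*l^3 - 24*l^2 - 8*l + 4)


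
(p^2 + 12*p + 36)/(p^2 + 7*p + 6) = (p + 6)/(p + 1)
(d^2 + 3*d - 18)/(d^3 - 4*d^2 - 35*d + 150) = (d - 3)/(d^2 - 10*d + 25)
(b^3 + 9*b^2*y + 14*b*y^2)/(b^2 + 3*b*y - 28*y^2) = b*(-b - 2*y)/(-b + 4*y)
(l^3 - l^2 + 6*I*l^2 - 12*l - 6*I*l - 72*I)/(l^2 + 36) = (l^2 - l - 12)/(l - 6*I)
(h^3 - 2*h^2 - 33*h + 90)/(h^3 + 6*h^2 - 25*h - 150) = (h - 3)/(h + 5)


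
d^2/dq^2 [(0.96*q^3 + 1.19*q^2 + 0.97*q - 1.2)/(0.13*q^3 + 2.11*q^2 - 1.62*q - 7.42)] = (5.55111512312578e-17*q^7 - 0.486434000000001*q^6 + 1.311414*q^5 + 13.968942*q^4 + 63.083382*q^3 + 161.711916*q^2 + 425.909868*q + 63.841216)/(0.002197*q^9 + 0.106977*q^8 + 1.654185*q^7 + 6.351541*q^6 - 32.825526*q^5 - 73.115382*q^4 + 169.398732*q^3 + 290.087868*q^2 - 267.574104*q - 408.518488)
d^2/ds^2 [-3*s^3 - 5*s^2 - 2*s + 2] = -18*s - 10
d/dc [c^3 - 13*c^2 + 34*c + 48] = 3*c^2 - 26*c + 34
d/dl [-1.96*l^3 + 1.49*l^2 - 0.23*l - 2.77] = -5.88*l^2 + 2.98*l - 0.23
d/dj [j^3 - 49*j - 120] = 3*j^2 - 49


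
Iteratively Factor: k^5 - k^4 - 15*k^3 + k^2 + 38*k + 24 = (k + 1)*(k^4 - 2*k^3 - 13*k^2 + 14*k + 24) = (k - 4)*(k + 1)*(k^3 + 2*k^2 - 5*k - 6) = (k - 4)*(k - 2)*(k + 1)*(k^2 + 4*k + 3) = (k - 4)*(k - 2)*(k + 1)*(k + 3)*(k + 1)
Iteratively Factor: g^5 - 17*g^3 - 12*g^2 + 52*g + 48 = (g - 2)*(g^4 + 2*g^3 - 13*g^2 - 38*g - 24) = (g - 2)*(g + 2)*(g^3 - 13*g - 12) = (g - 2)*(g + 2)*(g + 3)*(g^2 - 3*g - 4) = (g - 2)*(g + 1)*(g + 2)*(g + 3)*(g - 4)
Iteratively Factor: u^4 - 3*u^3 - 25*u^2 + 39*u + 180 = (u - 5)*(u^3 + 2*u^2 - 15*u - 36) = (u - 5)*(u + 3)*(u^2 - u - 12) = (u - 5)*(u + 3)^2*(u - 4)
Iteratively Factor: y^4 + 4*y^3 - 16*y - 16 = (y + 2)*(y^3 + 2*y^2 - 4*y - 8) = (y - 2)*(y + 2)*(y^2 + 4*y + 4) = (y - 2)*(y + 2)^2*(y + 2)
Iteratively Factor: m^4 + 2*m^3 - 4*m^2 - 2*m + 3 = (m + 1)*(m^3 + m^2 - 5*m + 3) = (m + 1)*(m + 3)*(m^2 - 2*m + 1) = (m - 1)*(m + 1)*(m + 3)*(m - 1)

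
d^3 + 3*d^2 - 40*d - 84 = (d - 6)*(d + 2)*(d + 7)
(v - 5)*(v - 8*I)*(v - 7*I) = v^3 - 5*v^2 - 15*I*v^2 - 56*v + 75*I*v + 280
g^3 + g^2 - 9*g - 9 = (g - 3)*(g + 1)*(g + 3)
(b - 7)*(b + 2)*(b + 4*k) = b^3 + 4*b^2*k - 5*b^2 - 20*b*k - 14*b - 56*k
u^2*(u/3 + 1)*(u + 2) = u^4/3 + 5*u^3/3 + 2*u^2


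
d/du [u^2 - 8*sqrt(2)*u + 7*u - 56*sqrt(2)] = 2*u - 8*sqrt(2) + 7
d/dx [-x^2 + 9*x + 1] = 9 - 2*x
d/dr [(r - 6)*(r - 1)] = 2*r - 7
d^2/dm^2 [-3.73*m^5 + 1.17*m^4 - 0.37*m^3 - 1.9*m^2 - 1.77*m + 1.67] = -74.6*m^3 + 14.04*m^2 - 2.22*m - 3.8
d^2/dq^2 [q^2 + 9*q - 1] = 2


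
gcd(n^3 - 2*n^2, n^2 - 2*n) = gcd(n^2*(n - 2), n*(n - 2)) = n^2 - 2*n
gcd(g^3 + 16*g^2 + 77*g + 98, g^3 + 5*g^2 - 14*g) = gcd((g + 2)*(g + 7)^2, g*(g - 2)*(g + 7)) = g + 7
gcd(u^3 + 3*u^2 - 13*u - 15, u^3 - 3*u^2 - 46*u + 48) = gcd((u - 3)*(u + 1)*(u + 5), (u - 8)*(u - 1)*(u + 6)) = 1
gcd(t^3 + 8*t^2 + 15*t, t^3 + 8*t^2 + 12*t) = t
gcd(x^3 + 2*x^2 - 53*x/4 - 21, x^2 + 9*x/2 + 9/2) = x + 3/2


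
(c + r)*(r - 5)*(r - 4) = c*r^2 - 9*c*r + 20*c + r^3 - 9*r^2 + 20*r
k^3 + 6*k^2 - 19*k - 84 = (k - 4)*(k + 3)*(k + 7)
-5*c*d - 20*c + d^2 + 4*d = (-5*c + d)*(d + 4)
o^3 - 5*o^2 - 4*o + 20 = (o - 5)*(o - 2)*(o + 2)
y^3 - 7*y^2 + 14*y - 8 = (y - 4)*(y - 2)*(y - 1)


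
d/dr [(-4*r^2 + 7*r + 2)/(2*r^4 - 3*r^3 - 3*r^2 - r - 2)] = (16*r^5 - 54*r^4 + 26*r^3 + 43*r^2 + 28*r - 12)/(4*r^8 - 12*r^7 - 3*r^6 + 14*r^5 + 7*r^4 + 18*r^3 + 13*r^2 + 4*r + 4)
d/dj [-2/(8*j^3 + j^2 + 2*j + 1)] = 4*(12*j^2 + j + 1)/(8*j^3 + j^2 + 2*j + 1)^2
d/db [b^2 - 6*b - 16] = 2*b - 6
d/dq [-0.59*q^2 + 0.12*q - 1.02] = 0.12 - 1.18*q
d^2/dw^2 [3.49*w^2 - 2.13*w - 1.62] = 6.98000000000000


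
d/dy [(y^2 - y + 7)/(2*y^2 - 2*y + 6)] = (2 - 4*y)/(y^2 - y + 3)^2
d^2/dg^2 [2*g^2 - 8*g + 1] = 4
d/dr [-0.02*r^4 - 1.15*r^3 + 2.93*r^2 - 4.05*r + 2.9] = -0.08*r^3 - 3.45*r^2 + 5.86*r - 4.05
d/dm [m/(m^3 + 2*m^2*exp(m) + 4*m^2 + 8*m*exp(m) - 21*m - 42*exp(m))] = (m^3 + 2*m^2*exp(m) + 4*m^2 - m*(2*m^2*exp(m) + 3*m^2 + 12*m*exp(m) + 8*m - 34*exp(m) - 21) + 8*m*exp(m) - 21*m - 42*exp(m))/(m^3 + 2*m^2*exp(m) + 4*m^2 + 8*m*exp(m) - 21*m - 42*exp(m))^2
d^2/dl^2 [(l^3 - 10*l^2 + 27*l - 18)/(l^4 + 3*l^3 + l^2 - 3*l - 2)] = 2*(l^4 - 29*l^3 + 42*l^2 + 388*l + 400)/(l^7 + 10*l^6 + 42*l^5 + 96*l^4 + 129*l^3 + 102*l^2 + 44*l + 8)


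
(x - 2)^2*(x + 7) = x^3 + 3*x^2 - 24*x + 28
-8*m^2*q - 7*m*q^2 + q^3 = q*(-8*m + q)*(m + q)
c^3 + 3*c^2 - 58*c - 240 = (c - 8)*(c + 5)*(c + 6)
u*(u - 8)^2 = u^3 - 16*u^2 + 64*u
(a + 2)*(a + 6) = a^2 + 8*a + 12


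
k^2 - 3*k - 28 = (k - 7)*(k + 4)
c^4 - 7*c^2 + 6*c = c*(c - 2)*(c - 1)*(c + 3)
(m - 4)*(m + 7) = m^2 + 3*m - 28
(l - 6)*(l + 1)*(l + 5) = l^3 - 31*l - 30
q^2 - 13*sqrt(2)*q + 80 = (q - 8*sqrt(2))*(q - 5*sqrt(2))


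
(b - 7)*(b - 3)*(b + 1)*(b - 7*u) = b^4 - 7*b^3*u - 9*b^3 + 63*b^2*u + 11*b^2 - 77*b*u + 21*b - 147*u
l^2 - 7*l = l*(l - 7)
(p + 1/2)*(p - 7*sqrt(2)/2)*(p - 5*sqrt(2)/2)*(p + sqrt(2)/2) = p^4 - 11*sqrt(2)*p^3/2 + p^3/2 - 11*sqrt(2)*p^2/4 + 23*p^2/2 + 23*p/4 + 35*sqrt(2)*p/4 + 35*sqrt(2)/8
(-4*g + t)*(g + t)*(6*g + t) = -24*g^3 - 22*g^2*t + 3*g*t^2 + t^3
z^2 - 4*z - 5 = (z - 5)*(z + 1)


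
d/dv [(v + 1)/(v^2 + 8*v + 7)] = -1/(v^2 + 14*v + 49)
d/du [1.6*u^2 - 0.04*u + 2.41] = 3.2*u - 0.04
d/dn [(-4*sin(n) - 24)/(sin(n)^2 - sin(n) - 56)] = 4*(sin(n)^2 + 12*sin(n) + 50)*cos(n)/(sin(n) + cos(n)^2 + 55)^2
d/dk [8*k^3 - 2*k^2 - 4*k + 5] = 24*k^2 - 4*k - 4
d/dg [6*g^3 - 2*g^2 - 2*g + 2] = 18*g^2 - 4*g - 2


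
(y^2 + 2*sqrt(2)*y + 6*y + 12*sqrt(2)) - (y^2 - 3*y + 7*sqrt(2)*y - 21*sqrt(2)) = -5*sqrt(2)*y + 9*y + 33*sqrt(2)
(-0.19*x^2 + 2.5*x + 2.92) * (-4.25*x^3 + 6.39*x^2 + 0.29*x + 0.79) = 0.8075*x^5 - 11.8391*x^4 + 3.5099*x^3 + 19.2337*x^2 + 2.8218*x + 2.3068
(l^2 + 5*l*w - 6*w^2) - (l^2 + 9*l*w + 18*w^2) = -4*l*w - 24*w^2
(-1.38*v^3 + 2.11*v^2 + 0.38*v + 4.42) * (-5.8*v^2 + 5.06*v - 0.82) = 8.004*v^5 - 19.2208*v^4 + 9.6042*v^3 - 25.4434*v^2 + 22.0536*v - 3.6244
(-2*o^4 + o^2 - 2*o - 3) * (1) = -2*o^4 + o^2 - 2*o - 3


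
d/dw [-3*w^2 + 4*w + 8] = 4 - 6*w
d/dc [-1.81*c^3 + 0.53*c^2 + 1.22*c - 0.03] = -5.43*c^2 + 1.06*c + 1.22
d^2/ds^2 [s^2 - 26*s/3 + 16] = 2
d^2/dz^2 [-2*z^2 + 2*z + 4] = -4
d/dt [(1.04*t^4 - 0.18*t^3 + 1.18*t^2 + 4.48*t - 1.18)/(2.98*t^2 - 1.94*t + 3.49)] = (6.1984*t^5 - 6.5892*t^4 + 15.2168*t^3 - 17.5242*t^2 + 15.2692*t + 13.346)/(8.8804*t^4 - 11.5624*t^3 + 24.564*t^2 - 13.5412*t + 12.1801)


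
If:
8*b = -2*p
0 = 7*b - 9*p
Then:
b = 0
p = 0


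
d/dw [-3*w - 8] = -3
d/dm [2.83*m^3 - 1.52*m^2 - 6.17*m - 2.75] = 8.49*m^2 - 3.04*m - 6.17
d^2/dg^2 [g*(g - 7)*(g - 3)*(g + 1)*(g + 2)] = 20*g^3 - 84*g^2 - 42*g + 86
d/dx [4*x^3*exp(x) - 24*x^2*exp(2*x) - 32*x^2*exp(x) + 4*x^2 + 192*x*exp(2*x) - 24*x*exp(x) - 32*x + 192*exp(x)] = 4*x^3*exp(x) - 48*x^2*exp(2*x) - 20*x^2*exp(x) + 336*x*exp(2*x) - 88*x*exp(x) + 8*x + 192*exp(2*x) + 168*exp(x) - 32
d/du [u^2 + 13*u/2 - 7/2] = 2*u + 13/2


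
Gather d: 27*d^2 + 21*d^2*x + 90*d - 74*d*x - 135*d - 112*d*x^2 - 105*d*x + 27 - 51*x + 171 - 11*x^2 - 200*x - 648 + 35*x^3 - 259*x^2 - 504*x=d^2*(21*x + 27) + d*(-112*x^2 - 179*x - 45) + 35*x^3 - 270*x^2 - 755*x - 450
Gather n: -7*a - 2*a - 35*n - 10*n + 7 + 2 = -9*a - 45*n + 9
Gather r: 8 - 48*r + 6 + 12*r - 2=12 - 36*r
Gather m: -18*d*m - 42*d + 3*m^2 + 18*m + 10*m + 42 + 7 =-42*d + 3*m^2 + m*(28 - 18*d) + 49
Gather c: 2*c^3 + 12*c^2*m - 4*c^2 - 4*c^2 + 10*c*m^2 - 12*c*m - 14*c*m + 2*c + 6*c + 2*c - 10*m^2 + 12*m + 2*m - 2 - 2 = 2*c^3 + c^2*(12*m - 8) + c*(10*m^2 - 26*m + 10) - 10*m^2 + 14*m - 4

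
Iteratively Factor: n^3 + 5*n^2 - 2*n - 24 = (n + 3)*(n^2 + 2*n - 8) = (n + 3)*(n + 4)*(n - 2)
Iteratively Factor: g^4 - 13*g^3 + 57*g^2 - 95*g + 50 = (g - 5)*(g^3 - 8*g^2 + 17*g - 10) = (g - 5)*(g - 1)*(g^2 - 7*g + 10) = (g - 5)*(g - 2)*(g - 1)*(g - 5)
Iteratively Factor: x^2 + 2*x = (x + 2)*(x)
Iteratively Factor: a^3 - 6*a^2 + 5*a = (a)*(a^2 - 6*a + 5) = a*(a - 1)*(a - 5)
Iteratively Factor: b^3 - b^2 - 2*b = (b - 2)*(b^2 + b) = b*(b - 2)*(b + 1)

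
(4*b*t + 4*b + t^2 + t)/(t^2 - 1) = (4*b + t)/(t - 1)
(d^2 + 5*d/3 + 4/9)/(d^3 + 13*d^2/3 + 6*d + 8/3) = (d + 1/3)/(d^2 + 3*d + 2)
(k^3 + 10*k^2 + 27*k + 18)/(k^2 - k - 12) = (k^2 + 7*k + 6)/(k - 4)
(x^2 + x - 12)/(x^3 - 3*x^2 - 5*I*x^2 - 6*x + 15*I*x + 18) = (x + 4)/(x^2 - 5*I*x - 6)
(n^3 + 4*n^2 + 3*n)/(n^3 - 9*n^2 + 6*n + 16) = n*(n + 3)/(n^2 - 10*n + 16)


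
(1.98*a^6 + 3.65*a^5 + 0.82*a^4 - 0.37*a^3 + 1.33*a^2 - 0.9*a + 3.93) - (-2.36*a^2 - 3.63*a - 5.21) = 1.98*a^6 + 3.65*a^5 + 0.82*a^4 - 0.37*a^3 + 3.69*a^2 + 2.73*a + 9.14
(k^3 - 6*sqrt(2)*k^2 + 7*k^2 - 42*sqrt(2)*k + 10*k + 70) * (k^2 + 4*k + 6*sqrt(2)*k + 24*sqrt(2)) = k^5 + 11*k^4 - 34*k^3 - 682*k^2 + 60*sqrt(2)*k^2 - 1736*k + 660*sqrt(2)*k + 1680*sqrt(2)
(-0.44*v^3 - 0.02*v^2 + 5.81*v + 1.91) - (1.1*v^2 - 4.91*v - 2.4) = -0.44*v^3 - 1.12*v^2 + 10.72*v + 4.31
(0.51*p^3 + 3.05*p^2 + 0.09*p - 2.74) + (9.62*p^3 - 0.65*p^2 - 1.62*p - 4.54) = 10.13*p^3 + 2.4*p^2 - 1.53*p - 7.28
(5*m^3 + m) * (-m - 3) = -5*m^4 - 15*m^3 - m^2 - 3*m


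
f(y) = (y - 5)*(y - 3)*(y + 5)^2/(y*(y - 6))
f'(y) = (y - 5)*(y - 3)*(2*y + 10)/(y*(y - 6)) + (y - 5)*(y + 5)^2/(y*(y - 6)) + (y - 3)*(y + 5)^2/(y*(y - 6)) - (y - 5)*(y - 3)*(y + 5)^2/(y*(y - 6)^2) - (y - 5)*(y - 3)*(y + 5)^2/(y^2*(y - 6)) = 2*(y^5 - 8*y^4 - 12*y^3 + 145*y^2 - 375*y + 1125)/(y^2*(y^2 - 12*y + 36))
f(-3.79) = 2.36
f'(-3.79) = 4.14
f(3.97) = 9.97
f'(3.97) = 5.22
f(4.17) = 10.70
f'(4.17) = 1.87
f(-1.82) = 23.36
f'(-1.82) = 22.24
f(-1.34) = 37.47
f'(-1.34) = 39.00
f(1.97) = -19.10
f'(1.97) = 24.32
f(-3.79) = 2.36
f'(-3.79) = 4.14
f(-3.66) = 2.93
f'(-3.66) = 4.70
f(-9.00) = 19.91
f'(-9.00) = -9.50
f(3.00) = 0.00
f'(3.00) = 14.22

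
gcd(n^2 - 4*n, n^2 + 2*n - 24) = n - 4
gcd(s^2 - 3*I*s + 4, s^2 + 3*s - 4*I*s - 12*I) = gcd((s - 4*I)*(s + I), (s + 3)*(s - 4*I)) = s - 4*I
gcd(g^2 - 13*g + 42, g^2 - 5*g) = 1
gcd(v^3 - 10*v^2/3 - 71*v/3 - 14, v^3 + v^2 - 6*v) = v + 3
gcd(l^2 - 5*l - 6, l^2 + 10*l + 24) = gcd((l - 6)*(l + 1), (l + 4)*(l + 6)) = 1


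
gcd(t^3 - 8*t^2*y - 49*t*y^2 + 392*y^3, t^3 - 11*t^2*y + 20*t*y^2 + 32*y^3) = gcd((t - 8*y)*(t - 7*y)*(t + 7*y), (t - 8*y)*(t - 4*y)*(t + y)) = -t + 8*y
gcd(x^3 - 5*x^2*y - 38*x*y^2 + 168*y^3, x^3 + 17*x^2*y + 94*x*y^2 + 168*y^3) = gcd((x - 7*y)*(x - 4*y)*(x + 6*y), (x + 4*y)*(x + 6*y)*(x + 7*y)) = x + 6*y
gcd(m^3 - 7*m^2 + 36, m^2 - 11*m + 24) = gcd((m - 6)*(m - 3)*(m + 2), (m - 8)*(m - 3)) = m - 3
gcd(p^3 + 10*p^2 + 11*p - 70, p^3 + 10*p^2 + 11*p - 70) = p^3 + 10*p^2 + 11*p - 70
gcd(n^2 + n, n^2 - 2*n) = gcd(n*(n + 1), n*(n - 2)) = n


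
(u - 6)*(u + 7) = u^2 + u - 42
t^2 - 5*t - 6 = (t - 6)*(t + 1)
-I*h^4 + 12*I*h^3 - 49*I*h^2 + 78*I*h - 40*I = (h - 5)*(h - 4)*(h - 2)*(-I*h + I)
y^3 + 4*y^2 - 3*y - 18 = (y - 2)*(y + 3)^2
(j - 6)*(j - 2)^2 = j^3 - 10*j^2 + 28*j - 24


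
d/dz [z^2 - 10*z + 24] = 2*z - 10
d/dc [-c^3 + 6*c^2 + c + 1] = -3*c^2 + 12*c + 1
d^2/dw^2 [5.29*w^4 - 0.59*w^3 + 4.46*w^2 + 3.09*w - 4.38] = 63.48*w^2 - 3.54*w + 8.92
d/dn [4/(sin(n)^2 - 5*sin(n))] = 4*(5 - 2*sin(n))*cos(n)/((sin(n) - 5)^2*sin(n)^2)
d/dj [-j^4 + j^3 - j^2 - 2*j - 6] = -4*j^3 + 3*j^2 - 2*j - 2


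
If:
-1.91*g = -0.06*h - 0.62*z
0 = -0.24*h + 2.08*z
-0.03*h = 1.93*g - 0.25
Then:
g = 0.11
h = 1.53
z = 0.18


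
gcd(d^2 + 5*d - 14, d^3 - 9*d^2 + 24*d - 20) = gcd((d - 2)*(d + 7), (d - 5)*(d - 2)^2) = d - 2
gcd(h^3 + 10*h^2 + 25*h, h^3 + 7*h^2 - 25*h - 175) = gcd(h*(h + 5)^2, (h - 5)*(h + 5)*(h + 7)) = h + 5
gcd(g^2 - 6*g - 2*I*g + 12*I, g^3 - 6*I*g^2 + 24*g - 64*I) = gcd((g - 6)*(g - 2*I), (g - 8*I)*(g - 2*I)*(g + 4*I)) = g - 2*I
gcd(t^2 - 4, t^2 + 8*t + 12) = t + 2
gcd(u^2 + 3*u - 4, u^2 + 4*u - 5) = u - 1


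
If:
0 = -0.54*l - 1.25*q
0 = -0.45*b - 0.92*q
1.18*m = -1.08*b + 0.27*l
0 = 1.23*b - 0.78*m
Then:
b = 0.00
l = 0.00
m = 0.00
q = 0.00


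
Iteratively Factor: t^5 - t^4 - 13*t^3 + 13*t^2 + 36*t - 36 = (t - 2)*(t^4 + t^3 - 11*t^2 - 9*t + 18) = (t - 2)*(t + 3)*(t^3 - 2*t^2 - 5*t + 6) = (t - 2)*(t - 1)*(t + 3)*(t^2 - t - 6) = (t - 3)*(t - 2)*(t - 1)*(t + 3)*(t + 2)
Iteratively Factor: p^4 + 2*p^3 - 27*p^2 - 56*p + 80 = (p + 4)*(p^3 - 2*p^2 - 19*p + 20) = (p - 1)*(p + 4)*(p^2 - p - 20) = (p - 5)*(p - 1)*(p + 4)*(p + 4)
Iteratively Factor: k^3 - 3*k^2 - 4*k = (k - 4)*(k^2 + k) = k*(k - 4)*(k + 1)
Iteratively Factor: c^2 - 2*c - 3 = (c - 3)*(c + 1)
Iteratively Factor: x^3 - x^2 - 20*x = (x + 4)*(x^2 - 5*x) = x*(x + 4)*(x - 5)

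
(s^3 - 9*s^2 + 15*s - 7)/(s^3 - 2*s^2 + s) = (s - 7)/s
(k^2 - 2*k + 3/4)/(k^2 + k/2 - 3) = (k - 1/2)/(k + 2)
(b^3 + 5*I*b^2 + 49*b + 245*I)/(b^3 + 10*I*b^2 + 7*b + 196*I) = (b^2 - 2*I*b + 35)/(b^2 + 3*I*b + 28)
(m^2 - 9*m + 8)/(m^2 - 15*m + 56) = (m - 1)/(m - 7)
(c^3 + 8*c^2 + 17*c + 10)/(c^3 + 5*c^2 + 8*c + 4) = (c + 5)/(c + 2)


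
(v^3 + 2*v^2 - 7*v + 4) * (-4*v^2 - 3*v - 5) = -4*v^5 - 11*v^4 + 17*v^3 - 5*v^2 + 23*v - 20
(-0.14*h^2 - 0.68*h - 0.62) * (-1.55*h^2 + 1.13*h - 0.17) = 0.217*h^4 + 0.8958*h^3 + 0.2164*h^2 - 0.585*h + 0.1054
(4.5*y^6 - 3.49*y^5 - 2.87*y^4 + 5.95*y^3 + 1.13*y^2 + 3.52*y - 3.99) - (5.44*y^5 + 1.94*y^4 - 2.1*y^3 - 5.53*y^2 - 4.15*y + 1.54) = 4.5*y^6 - 8.93*y^5 - 4.81*y^4 + 8.05*y^3 + 6.66*y^2 + 7.67*y - 5.53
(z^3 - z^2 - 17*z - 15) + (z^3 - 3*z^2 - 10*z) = 2*z^3 - 4*z^2 - 27*z - 15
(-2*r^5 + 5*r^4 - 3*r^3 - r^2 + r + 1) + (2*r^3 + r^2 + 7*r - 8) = -2*r^5 + 5*r^4 - r^3 + 8*r - 7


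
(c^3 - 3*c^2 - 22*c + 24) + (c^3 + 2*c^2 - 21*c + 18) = 2*c^3 - c^2 - 43*c + 42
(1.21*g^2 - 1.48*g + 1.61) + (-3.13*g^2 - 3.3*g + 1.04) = -1.92*g^2 - 4.78*g + 2.65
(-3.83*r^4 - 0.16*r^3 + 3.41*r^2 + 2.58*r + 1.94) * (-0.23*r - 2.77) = 0.8809*r^5 + 10.6459*r^4 - 0.3411*r^3 - 10.0391*r^2 - 7.5928*r - 5.3738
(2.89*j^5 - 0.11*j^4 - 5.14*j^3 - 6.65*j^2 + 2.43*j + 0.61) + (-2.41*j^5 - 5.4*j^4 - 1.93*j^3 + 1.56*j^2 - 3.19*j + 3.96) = 0.48*j^5 - 5.51*j^4 - 7.07*j^3 - 5.09*j^2 - 0.76*j + 4.57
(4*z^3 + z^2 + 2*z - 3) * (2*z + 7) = 8*z^4 + 30*z^3 + 11*z^2 + 8*z - 21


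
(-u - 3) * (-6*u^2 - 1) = 6*u^3 + 18*u^2 + u + 3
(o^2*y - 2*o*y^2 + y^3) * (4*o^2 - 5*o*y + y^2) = 4*o^4*y - 13*o^3*y^2 + 15*o^2*y^3 - 7*o*y^4 + y^5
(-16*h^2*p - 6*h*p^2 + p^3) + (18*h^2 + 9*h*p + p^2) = -16*h^2*p + 18*h^2 - 6*h*p^2 + 9*h*p + p^3 + p^2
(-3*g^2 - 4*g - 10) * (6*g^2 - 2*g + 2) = -18*g^4 - 18*g^3 - 58*g^2 + 12*g - 20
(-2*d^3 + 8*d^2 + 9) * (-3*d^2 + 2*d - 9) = 6*d^5 - 28*d^4 + 34*d^3 - 99*d^2 + 18*d - 81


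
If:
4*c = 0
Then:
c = 0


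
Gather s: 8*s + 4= 8*s + 4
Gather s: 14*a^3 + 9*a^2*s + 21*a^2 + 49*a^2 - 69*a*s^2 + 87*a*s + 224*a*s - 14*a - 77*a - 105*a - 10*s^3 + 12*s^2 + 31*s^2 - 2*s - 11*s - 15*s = 14*a^3 + 70*a^2 - 196*a - 10*s^3 + s^2*(43 - 69*a) + s*(9*a^2 + 311*a - 28)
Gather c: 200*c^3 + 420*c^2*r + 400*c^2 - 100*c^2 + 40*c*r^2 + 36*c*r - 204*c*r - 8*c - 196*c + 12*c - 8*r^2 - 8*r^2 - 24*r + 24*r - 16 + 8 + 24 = 200*c^3 + c^2*(420*r + 300) + c*(40*r^2 - 168*r - 192) - 16*r^2 + 16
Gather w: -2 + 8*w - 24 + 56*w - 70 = 64*w - 96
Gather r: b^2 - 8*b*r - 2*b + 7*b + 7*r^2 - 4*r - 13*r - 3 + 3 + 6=b^2 + 5*b + 7*r^2 + r*(-8*b - 17) + 6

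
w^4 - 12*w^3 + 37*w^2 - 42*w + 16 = (w - 8)*(w - 2)*(w - 1)^2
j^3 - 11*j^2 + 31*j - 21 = (j - 7)*(j - 3)*(j - 1)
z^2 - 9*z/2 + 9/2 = (z - 3)*(z - 3/2)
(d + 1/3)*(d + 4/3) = d^2 + 5*d/3 + 4/9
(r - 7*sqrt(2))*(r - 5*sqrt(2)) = r^2 - 12*sqrt(2)*r + 70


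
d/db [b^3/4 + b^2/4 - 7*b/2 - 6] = 3*b^2/4 + b/2 - 7/2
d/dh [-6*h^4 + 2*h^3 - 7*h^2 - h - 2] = -24*h^3 + 6*h^2 - 14*h - 1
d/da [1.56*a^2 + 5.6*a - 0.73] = 3.12*a + 5.6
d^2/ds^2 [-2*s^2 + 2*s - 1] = -4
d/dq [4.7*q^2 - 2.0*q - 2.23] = 9.4*q - 2.0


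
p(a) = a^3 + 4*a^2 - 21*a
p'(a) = 3*a^2 + 8*a - 21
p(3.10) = 3.13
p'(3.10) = 32.63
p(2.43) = -13.06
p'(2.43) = 16.15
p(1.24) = -17.98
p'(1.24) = -6.47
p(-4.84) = 81.96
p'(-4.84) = 10.56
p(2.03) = -17.78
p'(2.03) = 7.60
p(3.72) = 28.71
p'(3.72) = 50.28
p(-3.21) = 75.55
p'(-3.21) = -15.77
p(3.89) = 37.70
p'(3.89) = 55.52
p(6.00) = 234.00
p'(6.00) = 135.00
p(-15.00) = -2160.00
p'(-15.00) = 534.00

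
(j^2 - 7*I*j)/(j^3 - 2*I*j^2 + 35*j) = 1/(j + 5*I)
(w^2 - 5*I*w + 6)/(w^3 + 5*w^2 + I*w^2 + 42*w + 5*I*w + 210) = (w + I)/(w^2 + w*(5 + 7*I) + 35*I)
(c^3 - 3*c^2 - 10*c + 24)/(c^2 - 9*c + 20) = (c^2 + c - 6)/(c - 5)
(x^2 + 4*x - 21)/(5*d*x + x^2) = (x^2 + 4*x - 21)/(x*(5*d + x))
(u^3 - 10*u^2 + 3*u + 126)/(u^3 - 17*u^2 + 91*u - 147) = (u^2 - 3*u - 18)/(u^2 - 10*u + 21)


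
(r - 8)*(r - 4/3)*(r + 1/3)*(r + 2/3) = r^4 - 25*r^3/3 + 14*r^2/9 + 232*r/27 + 64/27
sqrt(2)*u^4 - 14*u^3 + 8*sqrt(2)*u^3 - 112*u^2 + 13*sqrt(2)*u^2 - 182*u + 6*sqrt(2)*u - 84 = (u + 1)*(u + 6)*(u - 7*sqrt(2))*(sqrt(2)*u + sqrt(2))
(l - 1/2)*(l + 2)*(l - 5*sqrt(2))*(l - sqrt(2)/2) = l^4 - 11*sqrt(2)*l^3/2 + 3*l^3/2 - 33*sqrt(2)*l^2/4 + 4*l^2 + 15*l/2 + 11*sqrt(2)*l/2 - 5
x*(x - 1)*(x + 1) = x^3 - x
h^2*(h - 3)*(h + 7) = h^4 + 4*h^3 - 21*h^2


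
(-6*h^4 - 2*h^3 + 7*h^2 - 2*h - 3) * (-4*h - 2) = 24*h^5 + 20*h^4 - 24*h^3 - 6*h^2 + 16*h + 6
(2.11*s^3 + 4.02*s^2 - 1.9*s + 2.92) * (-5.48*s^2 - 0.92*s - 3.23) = -11.5628*s^5 - 23.9708*s^4 - 0.101699999999999*s^3 - 27.2382*s^2 + 3.4506*s - 9.4316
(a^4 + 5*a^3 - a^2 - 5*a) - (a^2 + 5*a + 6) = a^4 + 5*a^3 - 2*a^2 - 10*a - 6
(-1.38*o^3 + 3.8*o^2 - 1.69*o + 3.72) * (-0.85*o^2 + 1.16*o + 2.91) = 1.173*o^5 - 4.8308*o^4 + 1.8287*o^3 + 5.9356*o^2 - 0.6027*o + 10.8252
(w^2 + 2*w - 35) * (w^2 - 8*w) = w^4 - 6*w^3 - 51*w^2 + 280*w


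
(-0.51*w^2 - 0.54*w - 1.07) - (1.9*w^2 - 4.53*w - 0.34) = -2.41*w^2 + 3.99*w - 0.73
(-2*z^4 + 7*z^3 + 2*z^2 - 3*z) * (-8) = 16*z^4 - 56*z^3 - 16*z^2 + 24*z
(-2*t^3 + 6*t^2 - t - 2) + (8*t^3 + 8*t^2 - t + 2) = 6*t^3 + 14*t^2 - 2*t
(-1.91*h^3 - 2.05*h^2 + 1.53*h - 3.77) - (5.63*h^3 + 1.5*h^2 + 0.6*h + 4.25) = -7.54*h^3 - 3.55*h^2 + 0.93*h - 8.02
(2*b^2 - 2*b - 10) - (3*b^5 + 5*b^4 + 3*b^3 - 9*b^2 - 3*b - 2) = -3*b^5 - 5*b^4 - 3*b^3 + 11*b^2 + b - 8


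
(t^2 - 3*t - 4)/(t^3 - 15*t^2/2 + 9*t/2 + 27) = 2*(t^2 - 3*t - 4)/(2*t^3 - 15*t^2 + 9*t + 54)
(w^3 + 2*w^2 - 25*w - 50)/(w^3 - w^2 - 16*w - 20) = (w + 5)/(w + 2)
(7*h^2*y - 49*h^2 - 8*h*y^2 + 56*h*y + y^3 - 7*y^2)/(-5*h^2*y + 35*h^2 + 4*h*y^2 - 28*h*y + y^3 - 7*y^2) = (-7*h + y)/(5*h + y)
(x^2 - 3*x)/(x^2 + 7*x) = (x - 3)/(x + 7)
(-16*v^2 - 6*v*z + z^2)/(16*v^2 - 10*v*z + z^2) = (2*v + z)/(-2*v + z)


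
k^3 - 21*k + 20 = (k - 4)*(k - 1)*(k + 5)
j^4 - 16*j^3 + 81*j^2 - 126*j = j*(j - 7)*(j - 6)*(j - 3)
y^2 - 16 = (y - 4)*(y + 4)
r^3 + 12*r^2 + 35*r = r*(r + 5)*(r + 7)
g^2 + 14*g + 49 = (g + 7)^2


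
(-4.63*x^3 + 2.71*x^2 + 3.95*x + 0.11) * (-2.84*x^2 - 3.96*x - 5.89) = 13.1492*x^5 + 10.6384*x^4 + 5.3211*x^3 - 31.9163*x^2 - 23.7011*x - 0.6479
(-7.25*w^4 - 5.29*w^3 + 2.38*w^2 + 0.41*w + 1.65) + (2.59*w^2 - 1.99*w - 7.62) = -7.25*w^4 - 5.29*w^3 + 4.97*w^2 - 1.58*w - 5.97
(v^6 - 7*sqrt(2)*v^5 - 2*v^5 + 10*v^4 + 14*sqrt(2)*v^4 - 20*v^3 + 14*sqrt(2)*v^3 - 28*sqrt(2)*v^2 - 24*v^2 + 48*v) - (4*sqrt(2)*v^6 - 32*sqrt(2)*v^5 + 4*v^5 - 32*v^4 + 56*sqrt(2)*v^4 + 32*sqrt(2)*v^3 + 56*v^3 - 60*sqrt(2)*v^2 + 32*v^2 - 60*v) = -4*sqrt(2)*v^6 + v^6 - 6*v^5 + 25*sqrt(2)*v^5 - 42*sqrt(2)*v^4 + 42*v^4 - 76*v^3 - 18*sqrt(2)*v^3 - 56*v^2 + 32*sqrt(2)*v^2 + 108*v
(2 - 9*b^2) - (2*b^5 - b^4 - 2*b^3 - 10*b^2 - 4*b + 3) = -2*b^5 + b^4 + 2*b^3 + b^2 + 4*b - 1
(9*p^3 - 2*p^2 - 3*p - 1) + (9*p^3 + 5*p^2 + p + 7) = 18*p^3 + 3*p^2 - 2*p + 6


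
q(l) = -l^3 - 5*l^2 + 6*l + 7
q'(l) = -3*l^2 - 10*l + 6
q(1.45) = 2.14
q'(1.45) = -14.81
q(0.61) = 8.57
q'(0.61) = -1.22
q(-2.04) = -17.56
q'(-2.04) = 13.92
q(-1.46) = -9.31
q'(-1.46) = 14.21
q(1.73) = -2.76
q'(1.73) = -20.28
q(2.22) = -15.26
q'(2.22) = -30.99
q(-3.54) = -32.54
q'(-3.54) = 3.81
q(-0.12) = 6.21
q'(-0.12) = 7.16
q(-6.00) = 7.00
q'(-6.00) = -42.00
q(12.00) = -2369.00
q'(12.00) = -546.00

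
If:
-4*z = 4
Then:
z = -1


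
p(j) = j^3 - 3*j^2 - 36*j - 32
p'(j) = 3*j^2 - 6*j - 36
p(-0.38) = -18.81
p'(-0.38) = -33.29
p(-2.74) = 23.55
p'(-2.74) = 2.96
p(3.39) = -149.56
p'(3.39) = -21.86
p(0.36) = -45.30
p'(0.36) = -37.77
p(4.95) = -162.42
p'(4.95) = 7.81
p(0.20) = -39.31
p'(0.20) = -37.08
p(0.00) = -32.00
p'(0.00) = -36.00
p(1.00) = -70.00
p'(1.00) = -39.00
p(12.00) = 832.00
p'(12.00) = 324.00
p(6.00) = -140.00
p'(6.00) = 36.00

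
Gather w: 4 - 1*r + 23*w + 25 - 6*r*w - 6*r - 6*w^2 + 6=-7*r - 6*w^2 + w*(23 - 6*r) + 35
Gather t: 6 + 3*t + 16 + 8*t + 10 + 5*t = 16*t + 32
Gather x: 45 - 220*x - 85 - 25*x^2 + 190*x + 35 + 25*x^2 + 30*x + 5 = 0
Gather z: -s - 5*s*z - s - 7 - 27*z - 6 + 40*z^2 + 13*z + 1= -2*s + 40*z^2 + z*(-5*s - 14) - 12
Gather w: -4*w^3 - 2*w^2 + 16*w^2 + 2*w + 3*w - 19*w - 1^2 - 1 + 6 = -4*w^3 + 14*w^2 - 14*w + 4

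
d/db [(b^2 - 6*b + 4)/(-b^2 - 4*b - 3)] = 2*(-5*b^2 + b + 17)/(b^4 + 8*b^3 + 22*b^2 + 24*b + 9)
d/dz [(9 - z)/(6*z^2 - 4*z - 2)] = (3*z^2 - 54*z + 19)/(2*(9*z^4 - 12*z^3 - 2*z^2 + 4*z + 1))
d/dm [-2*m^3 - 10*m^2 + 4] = 2*m*(-3*m - 10)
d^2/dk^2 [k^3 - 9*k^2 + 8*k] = 6*k - 18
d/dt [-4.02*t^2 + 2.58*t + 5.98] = 2.58 - 8.04*t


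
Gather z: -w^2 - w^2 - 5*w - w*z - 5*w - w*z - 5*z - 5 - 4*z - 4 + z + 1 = -2*w^2 - 10*w + z*(-2*w - 8) - 8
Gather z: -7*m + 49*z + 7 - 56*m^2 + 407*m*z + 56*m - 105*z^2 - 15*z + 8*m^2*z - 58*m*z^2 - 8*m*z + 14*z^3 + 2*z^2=-56*m^2 + 49*m + 14*z^3 + z^2*(-58*m - 103) + z*(8*m^2 + 399*m + 34) + 7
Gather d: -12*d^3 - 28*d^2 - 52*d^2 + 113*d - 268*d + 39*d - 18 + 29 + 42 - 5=-12*d^3 - 80*d^2 - 116*d + 48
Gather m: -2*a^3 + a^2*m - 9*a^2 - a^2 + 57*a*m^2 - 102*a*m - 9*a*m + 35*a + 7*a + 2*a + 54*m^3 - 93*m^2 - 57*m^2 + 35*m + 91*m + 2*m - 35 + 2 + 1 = -2*a^3 - 10*a^2 + 44*a + 54*m^3 + m^2*(57*a - 150) + m*(a^2 - 111*a + 128) - 32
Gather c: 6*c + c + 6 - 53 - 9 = 7*c - 56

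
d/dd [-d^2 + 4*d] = 4 - 2*d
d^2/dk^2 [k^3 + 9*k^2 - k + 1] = 6*k + 18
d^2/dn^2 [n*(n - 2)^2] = 6*n - 8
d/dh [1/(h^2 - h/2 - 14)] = 2*(1 - 4*h)/(-2*h^2 + h + 28)^2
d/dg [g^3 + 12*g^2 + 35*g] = 3*g^2 + 24*g + 35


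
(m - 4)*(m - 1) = m^2 - 5*m + 4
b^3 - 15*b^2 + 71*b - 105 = (b - 7)*(b - 5)*(b - 3)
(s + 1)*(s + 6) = s^2 + 7*s + 6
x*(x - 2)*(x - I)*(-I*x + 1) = -I*x^4 + 2*I*x^3 - I*x^2 + 2*I*x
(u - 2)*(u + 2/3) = u^2 - 4*u/3 - 4/3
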